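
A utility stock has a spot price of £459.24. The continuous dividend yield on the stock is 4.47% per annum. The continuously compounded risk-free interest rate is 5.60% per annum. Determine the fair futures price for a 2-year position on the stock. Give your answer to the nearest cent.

£469.74

F = S·e^((r − q)T) = 459.24 · e^((0.0560 − 0.0447) × 2)
= 459.24 · e^0.022600 = 459.24 × 1.022857
F = £469.74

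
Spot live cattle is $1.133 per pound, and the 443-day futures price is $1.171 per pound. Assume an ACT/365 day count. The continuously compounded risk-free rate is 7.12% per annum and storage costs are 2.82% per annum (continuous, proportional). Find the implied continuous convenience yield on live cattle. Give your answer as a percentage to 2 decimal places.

7.22%

F = S·e^((r+u−y)T) ⇒ (r+u−y) = ln(F/S)/T
ln(1.171/1.133) = 0.032989; /T ⇒ 0.027181
y = r + u − ln(F/S)/T = 0.0712 + 0.0282 − 0.027181 = 0.072219
y = 7.22%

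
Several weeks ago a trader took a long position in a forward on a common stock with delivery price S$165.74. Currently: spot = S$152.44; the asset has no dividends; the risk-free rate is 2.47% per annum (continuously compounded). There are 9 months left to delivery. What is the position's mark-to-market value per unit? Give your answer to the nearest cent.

Current fair forward for the remaining 9 months: F = S·e^(r·T), r = 0.0247
F = 152.44 · e^(0.0247 × 9/12) = 152.44 × 1.018698 = 155.2903
Value of long forward = (F − K)·e^(−rT) = (155.2903 − 165.74) · e^(−0.0247·9/12)
= -10.4497 × 0.981646 = -10.26

-S$10.26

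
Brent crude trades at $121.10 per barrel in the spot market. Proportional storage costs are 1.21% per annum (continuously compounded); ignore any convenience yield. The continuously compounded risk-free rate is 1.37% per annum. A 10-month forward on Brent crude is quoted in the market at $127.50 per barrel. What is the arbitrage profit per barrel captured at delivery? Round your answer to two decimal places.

$3.77 per barrel

Fair forward: F* = S·e^(carry·T), with carry = (r + u) = 0.0137 + 0.0121 = 0.0258
F* = 121.10 · e^(0.0258 × 10/12) = 121.10 · e^0.021500 = 121.10 × 1.021733 = $123.7319
Market $127.50 > fair $123.7319: forward overpriced → cash-and-carry (buy spot, short the forward).
At maturity, profit = |F_mkt − F*| = |127.50 − 123.7319| = $3.77 per barrel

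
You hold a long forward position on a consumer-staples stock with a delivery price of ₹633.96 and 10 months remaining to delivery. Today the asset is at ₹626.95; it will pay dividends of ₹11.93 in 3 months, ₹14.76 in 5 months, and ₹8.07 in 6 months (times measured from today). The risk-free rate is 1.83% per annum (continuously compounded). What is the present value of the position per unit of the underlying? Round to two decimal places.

-₹31.94

PV(remaining dividends) I = 11.93·e^(−0.0183·3/12) + 14.76·e^(−0.0183·5/12) + 8.07·e^(−0.0183·6/12) = 34.5199
Current forward F = (S − I)·e^(rT) = (626.95 − 34.5199)·e^(0.0183·10/12) = 592.4301 × 1.015367 = 601.5340
Value (long) = (F − K)·e^(−rT) = (601.5340 − 633.96) × 0.984866 = -31.9353
Value = -₹31.94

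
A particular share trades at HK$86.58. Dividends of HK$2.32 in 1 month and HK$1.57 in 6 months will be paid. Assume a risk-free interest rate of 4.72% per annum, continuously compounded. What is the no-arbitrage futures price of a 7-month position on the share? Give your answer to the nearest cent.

PV(dividends) I = 2.32·e^(−0.0472·1/12) + 1.57·e^(−0.0472·6/12)
I = 2.3109 + 1.5334 = 3.8443
F = (S − I)·e^(rT) = (86.58 − 3.8443) · e^(0.0472·7/12)
= 82.7357 · e^0.027533 = 82.7357 × 1.027916 = HK$85.05

HK$85.05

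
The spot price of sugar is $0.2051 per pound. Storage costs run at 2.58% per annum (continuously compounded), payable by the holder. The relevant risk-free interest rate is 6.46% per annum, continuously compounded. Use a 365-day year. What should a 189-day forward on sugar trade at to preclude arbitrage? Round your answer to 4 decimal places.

$0.2149 per pound

Net carry = r + u − y = 0.0646 + 0.0258 − 0.0000 = 0.0904
F = S·e^((r+u−y)T) = 0.2051 · e^(0.0904 × 189/365) = 0.2051 · e^0.046810
= 0.2051 × 1.047923 = $0.2149 per pound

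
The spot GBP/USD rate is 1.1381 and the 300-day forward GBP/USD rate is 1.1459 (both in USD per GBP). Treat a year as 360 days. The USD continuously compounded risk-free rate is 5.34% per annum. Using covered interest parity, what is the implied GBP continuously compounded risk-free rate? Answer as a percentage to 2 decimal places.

F = S·e^((r_USD − r_GBP)T) ⇒ r_GBP = r_USD − ln(F/S)/T
ln(1.1459/1.1381) = 0.006830; /(300/360) = 0.008196
r_GBP = 0.0534 − 0.008196 = 0.045204
r_GBP = 4.52%

4.52%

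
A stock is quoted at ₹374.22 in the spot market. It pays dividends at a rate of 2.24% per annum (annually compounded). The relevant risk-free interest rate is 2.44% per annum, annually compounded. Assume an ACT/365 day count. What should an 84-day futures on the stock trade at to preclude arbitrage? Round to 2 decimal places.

F = S · (1+r)^T / (1+q)^T
= 374.22 × 1.005563 / 1.005111 = 374.22 × 1.000450
F = ₹374.39

₹374.39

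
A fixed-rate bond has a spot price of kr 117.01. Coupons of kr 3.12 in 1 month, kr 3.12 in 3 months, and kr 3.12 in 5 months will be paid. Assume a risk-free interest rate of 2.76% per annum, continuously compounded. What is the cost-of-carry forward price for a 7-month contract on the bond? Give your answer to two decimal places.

kr 109.46

PV(coupons) I = 3.12·e^(−0.0276·1/12) + 3.12·e^(−0.0276·3/12) + 3.12·e^(−0.0276·5/12)
I = 3.1128 + 3.0985 + 3.0843 = 9.2956
F = (S − I)·e^(rT) = (117.01 − 9.2956) · e^(0.0276·7/12)
= 107.7144 · e^0.016100 = 107.7144 × 1.016230 = kr 109.46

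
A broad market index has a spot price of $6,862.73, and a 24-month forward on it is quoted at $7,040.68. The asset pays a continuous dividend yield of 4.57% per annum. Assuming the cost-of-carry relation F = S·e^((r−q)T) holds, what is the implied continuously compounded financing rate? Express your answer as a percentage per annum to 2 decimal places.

5.85%

From F = S·e^((r−q)T): (r − q) = ln(F/S)/T
ln(7040.68/6862.73) = ln(1.025930) = 0.025600
(r − q) = 0.025600 / (24/12) = 0.012800
r = ln(F/S)/T + q = 0.012800 + 0.0457 = 0.058500
r = 5.85%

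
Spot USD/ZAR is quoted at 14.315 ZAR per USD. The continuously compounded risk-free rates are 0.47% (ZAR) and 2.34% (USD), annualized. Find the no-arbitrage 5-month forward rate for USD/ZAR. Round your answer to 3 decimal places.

14.204

F = S·e^((r_ZAR − r_USD)T) = 14.315 · e^((0.0047 − 0.0234) × 5/12)
= 14.315 · e^-0.007792 = 14.315 × 0.992238
F = 14.204 ZAR per USD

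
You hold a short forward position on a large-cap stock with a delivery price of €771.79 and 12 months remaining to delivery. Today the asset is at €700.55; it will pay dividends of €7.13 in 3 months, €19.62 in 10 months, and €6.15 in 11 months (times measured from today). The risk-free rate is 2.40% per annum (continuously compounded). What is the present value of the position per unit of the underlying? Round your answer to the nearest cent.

PV(remaining dividends) I = 7.13·e^(−0.0240·3/12) + 19.62·e^(−0.0240·10/12) + 6.15·e^(−0.0240·11/12) = 32.3350
Current forward F = (S − I)·e^(rT) = (700.55 − 32.3350)·e^(0.0240·12/12) = 668.2150 × 1.024290 = 684.4459
Value (long) = (F − K)·e^(−rT) = (684.4459 − 771.79) × 0.976286 = -85.2728
Short position value = −(long value) = €85.27

€85.27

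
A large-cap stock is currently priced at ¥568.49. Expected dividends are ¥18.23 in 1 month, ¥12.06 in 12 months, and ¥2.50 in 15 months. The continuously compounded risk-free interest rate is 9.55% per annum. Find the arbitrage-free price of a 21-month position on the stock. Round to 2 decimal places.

¥634.95

PV(dividends) I = 18.23·e^(−0.0955·1/12) + 12.06·e^(−0.0955·12/12) + 2.50·e^(−0.0955·15/12)
I = 18.0855 + 10.9616 + 2.2187 = 31.2658
F = (S − I)·e^(rT) = (568.49 − 31.2658) · e^(0.0955·21/12)
= 537.2242 · e^0.167125 = 537.2242 × 1.181902 = ¥634.95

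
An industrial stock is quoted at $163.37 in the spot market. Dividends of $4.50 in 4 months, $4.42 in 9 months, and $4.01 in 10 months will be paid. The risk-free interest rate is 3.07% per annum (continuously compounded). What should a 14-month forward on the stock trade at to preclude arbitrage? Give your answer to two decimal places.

$156.18

PV(dividends) I = 4.50·e^(−0.0307·4/12) + 4.42·e^(−0.0307·9/12) + 4.01·e^(−0.0307·10/12)
I = 4.4542 + 4.3194 + 3.9087 = 12.6823
F = (S − I)·e^(rT) = (163.37 − 12.6823) · e^(0.0307·14/12)
= 150.6877 · e^0.035817 = 150.6877 × 1.036466 = $156.18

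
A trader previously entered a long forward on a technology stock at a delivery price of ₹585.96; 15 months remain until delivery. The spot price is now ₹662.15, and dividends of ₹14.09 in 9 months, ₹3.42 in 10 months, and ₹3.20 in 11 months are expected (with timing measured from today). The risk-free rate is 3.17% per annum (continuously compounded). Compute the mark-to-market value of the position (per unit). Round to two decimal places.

₹78.76

PV(remaining dividends) I = 14.09·e^(−0.0317·9/12) + 3.42·e^(−0.0317·10/12) + 3.20·e^(−0.0317·11/12) = 20.1982
Current forward F = (S − I)·e^(rT) = (662.15 − 20.1982)·e^(0.0317·15/12) = 641.9518 × 1.040421 = 667.9001
Value (long) = (F − K)·e^(−rT) = (667.9001 − 585.96) × 0.961150 = 78.7567
Value = ₹78.76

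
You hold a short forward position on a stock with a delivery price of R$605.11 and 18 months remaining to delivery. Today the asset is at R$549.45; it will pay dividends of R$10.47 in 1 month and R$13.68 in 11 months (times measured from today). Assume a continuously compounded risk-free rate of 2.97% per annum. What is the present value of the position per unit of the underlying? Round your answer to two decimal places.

PV(remaining dividends) I = 10.47·e^(−0.0297·1/12) + 13.68·e^(−0.0297·11/12) = 23.7567
Current forward F = (S − I)·e^(rT) = (549.45 − 23.7567)·e^(0.0297·18/12) = 525.6933 × 1.045557 = 549.6423
Value (long) = (F − K)·e^(−rT) = (549.6423 − 605.11) × 0.956428 = -53.0509
Short position value = −(long value) = R$53.05

R$53.05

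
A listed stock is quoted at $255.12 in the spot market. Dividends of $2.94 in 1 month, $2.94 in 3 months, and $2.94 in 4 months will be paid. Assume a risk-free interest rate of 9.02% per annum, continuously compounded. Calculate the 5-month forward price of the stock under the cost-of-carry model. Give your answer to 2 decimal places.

$255.91

PV(dividends) I = 2.94·e^(−0.0902·1/12) + 2.94·e^(−0.0902·3/12) + 2.94·e^(−0.0902·4/12)
I = 2.9180 + 2.8744 + 2.8529 = 8.6453
F = (S − I)·e^(rT) = (255.12 − 8.6453) · e^(0.0902·5/12)
= 246.4747 · e^0.037583 = 246.4747 × 1.038298 = $255.91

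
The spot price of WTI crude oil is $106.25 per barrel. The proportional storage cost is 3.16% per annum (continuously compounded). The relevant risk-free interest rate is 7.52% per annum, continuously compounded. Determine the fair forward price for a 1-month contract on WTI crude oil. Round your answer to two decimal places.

Net carry = r + u − y = 0.0752 + 0.0316 − 0.0000 = 0.1068
F = S·e^((r+u−y)T) = 106.25 · e^(0.1068 × 1/12) = 106.25 · e^0.008900
= 106.25 × 1.008940 = $107.20 per barrel

$107.20 per barrel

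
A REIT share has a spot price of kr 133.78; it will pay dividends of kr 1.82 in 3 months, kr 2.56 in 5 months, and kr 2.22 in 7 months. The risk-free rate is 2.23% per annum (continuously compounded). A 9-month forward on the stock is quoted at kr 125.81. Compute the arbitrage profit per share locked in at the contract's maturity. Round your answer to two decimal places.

kr 3.58 per share

PV(dividends) I = 1.82·e^(−0.0223·3/12) + 2.56·e^(−0.0223·5/12) + 2.22·e^(−0.0223·7/12) = 6.5375
Fair forward F* = (S − I)·e^(rT) = (133.78 − 6.5375)·e^0.016725 = 127.2425 × 1.016866 = 129.3886
Market kr 125.81 < fair 129.3886: forward underpriced → reverse cash-and-carry (short the stock, invest proceeds at r, pay the dividends, go long the forward).
Profit at T = |F_mkt − F*| = |125.81 − 129.3886| = kr 3.58 per share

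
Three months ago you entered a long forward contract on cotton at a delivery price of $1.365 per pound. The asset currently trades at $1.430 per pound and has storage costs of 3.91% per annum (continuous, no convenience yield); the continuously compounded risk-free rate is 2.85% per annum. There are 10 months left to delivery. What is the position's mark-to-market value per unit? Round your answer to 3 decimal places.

Current fair forward for the remaining 10 months: F = S·e^((r + u)·T), (r + u) = 0.0285 + 0.0391 = 0.0676
F = 1.430 · e^(0.0676 × 10/12) = 1.430 × 1.057950 = 1.5129
Value of long forward = (F − K)·e^(−rT) = (1.5129 − 1.365) · e^(−0.0285·10/12)
= 0.1479 × 0.976530 = 0.144

$0.144 per pound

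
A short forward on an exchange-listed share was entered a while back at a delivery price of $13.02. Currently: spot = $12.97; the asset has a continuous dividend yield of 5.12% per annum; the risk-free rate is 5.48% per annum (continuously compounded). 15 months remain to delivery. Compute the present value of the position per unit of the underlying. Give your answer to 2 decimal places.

-$0.01

Current fair forward for the remaining 15 months: F = S·e^((r − q)·T), (r − q) = 0.0548 − 0.0512 = 0.0036
F = 12.97 · e^(0.0036 × 15/12) = 12.97 × 1.004510 = 13.0285
Value of long forward = (F − K)·e^(−rT) = (13.0285 − 13.02) · e^(−0.0548·15/12)
= 0.0085 × 0.933793 = 0.01
Short position value = −(long value) = -$0.01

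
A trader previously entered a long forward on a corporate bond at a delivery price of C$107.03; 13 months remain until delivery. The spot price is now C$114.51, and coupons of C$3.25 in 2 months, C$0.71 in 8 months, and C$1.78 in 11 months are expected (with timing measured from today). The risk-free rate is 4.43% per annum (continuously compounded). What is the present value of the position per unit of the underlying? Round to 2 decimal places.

PV(remaining coupons) I = 3.25·e^(−0.0443·2/12) + 0.71·e^(−0.0443·8/12) + 1.78·e^(−0.0443·11/12) = 5.6246
Current forward F = (S − I)·e^(rT) = (114.51 − 5.6246)·e^(0.0443·13/12) = 108.8854 × 1.049162 = 114.2384
Value (long) = (F − K)·e^(−rT) = (114.2384 − 107.03) × 0.953142 = 6.8706
Value = C$6.87

C$6.87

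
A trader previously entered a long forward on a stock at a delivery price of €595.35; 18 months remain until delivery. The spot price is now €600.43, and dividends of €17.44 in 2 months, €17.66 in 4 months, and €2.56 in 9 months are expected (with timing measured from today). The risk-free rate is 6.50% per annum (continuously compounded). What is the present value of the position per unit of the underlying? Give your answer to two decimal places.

€23.41

PV(remaining dividends) I = 17.44·e^(−0.0650·2/12) + 17.66·e^(−0.0650·4/12) + 2.56·e^(−0.0650·9/12) = 36.9718
Current forward F = (S − I)·e^(rT) = (600.43 − 36.9718)·e^(0.0650·18/12) = 563.4582 × 1.102411 = 621.1625
Value (long) = (F − K)·e^(−rT) = (621.1625 − 595.35) × 0.907102 = 23.4146
Value = €23.41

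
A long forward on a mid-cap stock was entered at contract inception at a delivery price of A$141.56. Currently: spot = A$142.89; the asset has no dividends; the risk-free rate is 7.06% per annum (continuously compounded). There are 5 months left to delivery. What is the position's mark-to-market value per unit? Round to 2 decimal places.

A$5.43

Current fair forward for the remaining 5 months: F = S·e^(r·T), r = 0.0706
F = 142.89 · e^(0.0706 × 5/12) = 142.89 × 1.029854 = 147.1558
Value of long forward = (F − K)·e^(−rT) = (147.1558 − 141.56) · e^(−0.0706·5/12)
= 5.5958 × 0.971012 = 5.43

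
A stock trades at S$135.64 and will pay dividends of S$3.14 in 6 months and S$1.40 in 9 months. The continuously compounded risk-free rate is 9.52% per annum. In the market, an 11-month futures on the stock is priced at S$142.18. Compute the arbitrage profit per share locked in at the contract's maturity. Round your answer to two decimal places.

S$1.14 per share

PV(dividends) I = 3.14·e^(−0.0952·6/12) + 1.40·e^(−0.0952·9/12) = 4.2976
Fair futures F* = (S − I)·e^(rT) = (135.64 − 4.2976)·e^0.087267 = 131.3424 × 1.091188 = 143.3193
Market S$142.18 < fair 143.3193: forward underpriced → reverse cash-and-carry (short the stock, invest proceeds at r, pay the dividends, go long the forward).
Profit at T = |F_mkt − F*| = |142.18 − 143.3193| = S$1.14 per share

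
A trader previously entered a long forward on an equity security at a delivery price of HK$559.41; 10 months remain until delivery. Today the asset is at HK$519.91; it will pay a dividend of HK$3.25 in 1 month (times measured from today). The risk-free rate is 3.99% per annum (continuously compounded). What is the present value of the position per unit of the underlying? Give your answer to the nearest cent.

-HK$24.44

PV(remaining dividends) I = 3.25·e^(−0.0399·1/12) = 3.2392
Current forward F = (S − I)·e^(rT) = (519.91 − 3.2392)·e^(0.0399·10/12) = 516.6708 × 1.033809 = 534.1389
Value (long) = (F − K)·e^(−rT) = (534.1389 − 559.41) × 0.967297 = -24.4447
Value = -HK$24.44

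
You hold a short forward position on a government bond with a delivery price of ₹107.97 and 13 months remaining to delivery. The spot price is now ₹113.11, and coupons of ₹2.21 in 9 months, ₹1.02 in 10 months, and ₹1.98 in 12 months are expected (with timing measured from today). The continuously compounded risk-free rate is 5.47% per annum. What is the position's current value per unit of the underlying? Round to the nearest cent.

-₹6.38

PV(remaining coupons) I = 2.21·e^(−0.0547·9/12) + 1.02·e^(−0.0547·10/12) + 1.98·e^(−0.0547·12/12) = 4.9703
Current forward F = (S − I)·e^(rT) = (113.11 − 4.9703)·e^(0.0547·13/12) = 108.1397 × 1.061049 = 114.7415
Value (long) = (F − K)·e^(−rT) = (114.7415 − 107.97) × 0.942463 = 6.3819
Short position value = −(long value) = -₹6.38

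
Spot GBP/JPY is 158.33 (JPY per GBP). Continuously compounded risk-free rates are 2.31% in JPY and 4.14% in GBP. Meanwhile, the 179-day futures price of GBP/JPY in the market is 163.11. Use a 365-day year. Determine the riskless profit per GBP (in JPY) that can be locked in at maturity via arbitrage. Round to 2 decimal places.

Fair futures: F* = S·e^(carry·T), with carry = (r_JPY − r_GBP) = 0.0231 − 0.0414 = -0.0183
F* = 158.33 · e^(-0.0183 × 179/365) = 158.33 · e^-0.008975 = 158.33 × 0.991065 = 156.9153
Market 163.11 > fair 156.9153: forward overpriced → cash-and-carry (buy spot, short the forward).
At maturity, profit = |F_mkt − F*| = |163.11 − 156.9153| = 6.19 per GBP (in JPY)

6.19 per GBP (in JPY)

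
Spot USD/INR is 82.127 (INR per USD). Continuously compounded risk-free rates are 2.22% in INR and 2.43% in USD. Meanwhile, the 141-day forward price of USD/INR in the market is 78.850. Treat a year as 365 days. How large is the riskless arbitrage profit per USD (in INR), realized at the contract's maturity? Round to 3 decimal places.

Fair forward: F* = S·e^(carry·T), with carry = (r_INR − r_USD) = 0.0222 − 0.0243 = -0.0021
F* = 82.127 · e^(-0.0021 × 141/365) = 82.127 · e^-0.000811 = 82.127 × 0.999189 = 82.0604
Market 78.850 < fair 82.0604: forward underpriced → reverse cash-and-carry (short spot, go long the forward).
At maturity, profit = |F_mkt − F*| = |78.850 − 82.0604| = 3.210 per USD (in INR)

3.210 per USD (in INR)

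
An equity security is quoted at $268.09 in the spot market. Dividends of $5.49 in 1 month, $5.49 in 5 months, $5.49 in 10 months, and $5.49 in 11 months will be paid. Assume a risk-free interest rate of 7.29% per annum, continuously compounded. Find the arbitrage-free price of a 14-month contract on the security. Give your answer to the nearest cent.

PV(dividends) I = 5.49·e^(−0.0729·1/12) + 5.49·e^(−0.0729·5/12) + 5.49·e^(−0.0729·10/12) + 5.49·e^(−0.0729·11/12)
I = 5.4567 + 5.3257 + 5.1664 + 5.1351 = 21.0839
F = (S − I)·e^(rT) = (268.09 − 21.0839) · e^(0.0729·14/12)
= 247.0061 · e^0.085050 = 247.0061 × 1.088772 = $268.93

$268.93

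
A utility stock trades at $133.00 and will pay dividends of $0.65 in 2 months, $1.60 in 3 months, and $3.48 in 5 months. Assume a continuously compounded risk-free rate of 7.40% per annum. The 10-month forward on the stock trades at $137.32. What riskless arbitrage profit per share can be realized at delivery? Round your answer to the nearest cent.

$1.80 per share

PV(dividends) I = 0.65·e^(−0.0740·2/12) + 1.60·e^(−0.0740·3/12) + 3.48·e^(−0.0740·5/12) = 5.5870
Fair forward F* = (S − I)·e^(rT) = (133.00 − 5.5870)·e^0.061667 = 127.4130 × 1.063608 = 135.5175
Market $137.32 > fair 135.5175: forward overpriced → cash-and-carry (borrow at r, buy the stock and collect the dividends, short the forward).
Profit at T = |F_mkt − F*| = |137.32 − 135.5175| = $1.80 per share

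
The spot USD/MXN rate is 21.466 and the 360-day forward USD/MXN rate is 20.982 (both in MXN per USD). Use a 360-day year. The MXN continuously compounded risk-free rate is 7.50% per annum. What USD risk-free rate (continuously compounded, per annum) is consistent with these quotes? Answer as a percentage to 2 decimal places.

9.78%

F = S·e^((r_MXN − r_USD)T) ⇒ r_USD = r_MXN − ln(F/S)/T
ln(20.982/21.466) = -0.022805; /(360/360) = -0.022805
r_USD = 0.0750 + 0.022805 = 0.097805
r_USD = 9.78%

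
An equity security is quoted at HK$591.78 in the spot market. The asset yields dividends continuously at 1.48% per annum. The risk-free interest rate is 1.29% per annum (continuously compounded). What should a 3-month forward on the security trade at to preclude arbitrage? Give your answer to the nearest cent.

F = S·e^((r − q)T) = 591.78 · e^((0.0129 − 0.0148) × 3/12)
= 591.78 · e^-0.000475 = 591.78 × 0.999525
F = HK$591.50

HK$591.50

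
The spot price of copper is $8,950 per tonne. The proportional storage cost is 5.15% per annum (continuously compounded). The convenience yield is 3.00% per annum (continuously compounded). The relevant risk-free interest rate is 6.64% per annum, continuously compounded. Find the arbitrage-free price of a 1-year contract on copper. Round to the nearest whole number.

Net carry = r + u − y = 0.0664 + 0.0515 − 0.0300 = 0.0879
F = S·e^((r+u−y)T) = 8950 · e^(0.0879 × 1) = 8950 · e^0.087900
= 8950 × 1.091879 = $9,772 per tonne

$9,772 per tonne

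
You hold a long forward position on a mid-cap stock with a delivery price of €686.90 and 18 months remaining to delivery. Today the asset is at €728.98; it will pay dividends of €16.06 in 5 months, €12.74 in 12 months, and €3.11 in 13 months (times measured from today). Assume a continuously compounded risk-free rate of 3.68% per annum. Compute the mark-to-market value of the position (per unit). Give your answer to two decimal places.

€47.89

PV(remaining dividends) I = 16.06·e^(−0.0368·5/12) + 12.74·e^(−0.0368·12/12) + 3.11·e^(−0.0368·13/12) = 31.0838
Current forward F = (S − I)·e^(rT) = (728.98 − 31.0838)·e^(0.0368·18/12) = 697.8962 × 1.056752 = 737.5032
Value (long) = (F − K)·e^(−rT) = (737.5032 − 686.90) × 0.946296 = 47.8856
Value = €47.89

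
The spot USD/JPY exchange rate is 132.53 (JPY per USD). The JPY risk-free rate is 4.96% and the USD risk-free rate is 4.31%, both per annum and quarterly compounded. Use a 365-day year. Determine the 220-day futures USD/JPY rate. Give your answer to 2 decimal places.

133.04

By covered interest parity, F = S · (1+r_JPY/4)^(4T) / (1+r_USD/4)^(4T)
= 132.53 × 1.030158 / 1.026176 = 132.53 × 1.003880
F = 133.04 JPY per USD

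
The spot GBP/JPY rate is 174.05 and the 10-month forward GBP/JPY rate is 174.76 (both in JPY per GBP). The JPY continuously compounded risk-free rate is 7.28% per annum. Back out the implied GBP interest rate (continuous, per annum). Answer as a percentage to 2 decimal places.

6.79%

F = S·e^((r_JPY − r_GBP)T) ⇒ r_GBP = r_JPY − ln(F/S)/T
ln(174.76/174.05) = 0.004071; /(10/12) = 0.004885
r_GBP = 0.0728 − 0.004885 = 0.067915
r_GBP = 6.79%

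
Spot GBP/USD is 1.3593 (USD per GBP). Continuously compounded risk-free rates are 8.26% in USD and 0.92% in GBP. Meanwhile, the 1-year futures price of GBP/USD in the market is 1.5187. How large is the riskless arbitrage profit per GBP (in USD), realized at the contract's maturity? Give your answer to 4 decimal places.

Fair futures: F* = S·e^(carry·T), with carry = (r_USD − r_GBP) = 0.0826 − 0.0092 = 0.0734
F* = 1.3593 · e^(0.0734 × 1) = 1.3593 · e^0.073400 = 1.3593 × 1.076161 = 1.4628
Market 1.5187 > fair 1.4628: forward overpriced → cash-and-carry (buy spot, short the forward).
At maturity, profit = |F_mkt − F*| = |1.5187 − 1.4628| = 0.0559 per GBP (in USD)

0.0559 per GBP (in USD)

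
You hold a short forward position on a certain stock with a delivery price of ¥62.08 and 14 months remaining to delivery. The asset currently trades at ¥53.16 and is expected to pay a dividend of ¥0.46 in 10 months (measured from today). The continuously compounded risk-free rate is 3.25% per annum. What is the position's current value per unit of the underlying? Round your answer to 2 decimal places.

PV(remaining dividends) I = 0.46·e^(−0.0325·10/12) = 0.4477
Current forward F = (S − I)·e^(rT) = (53.16 − 0.4477)·e^(0.0325·14/12) = 52.7123 × 1.038645 = 54.7494
Value (long) = (F − K)·e^(−rT) = (54.7494 − 62.08) × 0.962793 = -7.0579
Short position value = −(long value) = ¥7.06

¥7.06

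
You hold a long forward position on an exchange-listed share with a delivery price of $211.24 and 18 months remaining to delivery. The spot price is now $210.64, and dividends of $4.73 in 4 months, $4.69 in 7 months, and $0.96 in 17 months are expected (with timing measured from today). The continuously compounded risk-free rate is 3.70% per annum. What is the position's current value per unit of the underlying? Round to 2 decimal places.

$0.63

PV(remaining dividends) I = 4.73·e^(−0.0370·4/12) + 4.69·e^(−0.0370·7/12) + 0.96·e^(−0.0370·17/12) = 10.1729
Current forward F = (S − I)·e^(rT) = (210.64 − 10.1729)·e^(0.0370·18/12) = 200.4671 × 1.057069 = 211.9076
Value (long) = (F − K)·e^(−rT) = (211.9076 − 211.24) × 0.946012 = 0.6316
Value = $0.63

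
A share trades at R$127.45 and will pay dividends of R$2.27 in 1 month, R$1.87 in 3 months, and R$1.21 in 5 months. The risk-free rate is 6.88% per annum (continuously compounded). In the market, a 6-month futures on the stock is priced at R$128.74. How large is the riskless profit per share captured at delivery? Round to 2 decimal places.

PV(dividends) I = 2.27·e^(−0.0688·1/12) + 1.87·e^(−0.0688·3/12) + 1.21·e^(−0.0688·5/12) = 5.2709
Fair futures F* = (S − I)·e^(rT) = (127.45 − 5.2709)·e^0.034400 = 122.1791 × 1.034999 = 126.4552
Market R$128.74 > fair 126.4552: forward overpriced → cash-and-carry (borrow at r, buy the stock and collect the dividends, short the forward).
Profit at T = |F_mkt − F*| = |128.74 − 126.4552| = R$2.28 per share

R$2.28 per share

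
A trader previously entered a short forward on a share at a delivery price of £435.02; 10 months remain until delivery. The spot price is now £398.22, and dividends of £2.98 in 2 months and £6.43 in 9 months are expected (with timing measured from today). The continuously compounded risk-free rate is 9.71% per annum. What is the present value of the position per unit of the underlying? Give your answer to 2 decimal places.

£11.90

PV(remaining dividends) I = 2.98·e^(−0.0971·2/12) + 6.43·e^(−0.0971·9/12) = 8.9105
Current forward F = (S − I)·e^(rT) = (398.22 − 8.9105)·e^(0.0971·10/12) = 389.3095 × 1.084281 = 422.1209
Value (long) = (F − K)·e^(−rT) = (422.1209 − 435.02) × 0.922271 = -11.8965
Short position value = −(long value) = £11.90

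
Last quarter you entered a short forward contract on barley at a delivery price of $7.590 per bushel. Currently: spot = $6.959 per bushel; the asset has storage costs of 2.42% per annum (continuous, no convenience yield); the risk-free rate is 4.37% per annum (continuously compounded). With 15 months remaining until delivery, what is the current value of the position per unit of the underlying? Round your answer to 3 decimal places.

Current fair forward for the remaining 15 months: F = S·e^((r + u)·T), (r + u) = 0.0437 + 0.0242 = 0.0679
F = 6.959 · e^(0.0679 × 15/12) = 6.959 × 1.088581 = 7.5754
Value of long forward = (F − K)·e^(−rT) = (7.5754 − 7.590) · e^(−0.0437·15/12)
= -0.0146 × 0.946840 = -0.014
Short position value = −(long value) = $0.014

$0.014 per bushel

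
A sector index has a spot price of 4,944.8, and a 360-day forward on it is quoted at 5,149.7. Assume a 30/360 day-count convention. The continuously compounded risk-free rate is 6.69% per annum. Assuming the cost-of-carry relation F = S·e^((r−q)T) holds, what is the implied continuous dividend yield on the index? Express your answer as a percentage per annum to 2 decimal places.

2.63%

From F = S·e^((r−q)T): (r − q) = ln(F/S)/T
ln(5149.7/4944.8) = ln(1.041437) = 0.040601
(r − q) = 0.040601 / (360/360) = 0.040601
q = r − ln(F/S)/T = 0.0669 − 0.040601 = 0.026299
q = 2.63%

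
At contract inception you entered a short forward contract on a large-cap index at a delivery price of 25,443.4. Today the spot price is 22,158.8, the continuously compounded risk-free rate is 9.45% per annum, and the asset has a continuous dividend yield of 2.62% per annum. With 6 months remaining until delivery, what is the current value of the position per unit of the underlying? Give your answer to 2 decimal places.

Current fair forward for the remaining 6 months: F = S·e^((r − q)·T), (r − q) = 0.0945 − 0.0262 = 0.0683
F = 22158.8 · e^(0.0683 × 6/12) = 22158.8 × 1.03473981 = 22928.5925
Value of long forward = (F − K)·e^(−rT) = (22928.5925 − 25443.4) · e^(−0.0945·6/12)
= -2514.8075 × 0.95384891 = -2398.75
Short position value = −(long value) = 2398.75

2398.75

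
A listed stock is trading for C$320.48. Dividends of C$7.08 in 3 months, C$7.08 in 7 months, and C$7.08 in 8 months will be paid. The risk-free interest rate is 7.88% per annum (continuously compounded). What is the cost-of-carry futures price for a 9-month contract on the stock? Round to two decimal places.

PV(dividends) I = 7.08·e^(−0.0788·3/12) + 7.08·e^(−0.0788·7/12) + 7.08·e^(−0.0788·8/12)
I = 6.9419 + 6.7619 + 6.7177 = 20.4215
F = (S − I)·e^(rT) = (320.48 − 20.4215) · e^(0.0788·9/12)
= 300.0585 · e^0.059100 = 300.0585 × 1.060881 = C$318.33

C$318.33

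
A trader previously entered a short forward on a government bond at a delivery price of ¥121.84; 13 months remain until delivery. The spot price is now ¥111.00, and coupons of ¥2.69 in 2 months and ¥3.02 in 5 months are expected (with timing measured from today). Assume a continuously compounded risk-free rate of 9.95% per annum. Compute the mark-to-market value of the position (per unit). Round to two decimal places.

¥3.93

PV(remaining coupons) I = 2.69·e^(−0.0995·2/12) + 3.02·e^(−0.0995·5/12) = 5.5431
Current forward F = (S − I)·e^(rT) = (111.00 − 5.5431)·e^(0.0995·13/12) = 105.4569 × 1.113816 = 117.4596
Value (long) = (F − K)·e^(−rT) = (117.4596 − 121.84) × 0.897815 = -3.9328
Short position value = −(long value) = ¥3.93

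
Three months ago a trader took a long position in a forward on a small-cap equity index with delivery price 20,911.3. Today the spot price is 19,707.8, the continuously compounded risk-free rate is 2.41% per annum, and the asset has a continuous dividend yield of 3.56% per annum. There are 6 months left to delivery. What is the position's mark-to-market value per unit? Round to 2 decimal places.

Current fair forward for the remaining 6 months: F = S·e^((r − q)·T), (r − q) = 0.0241 − 0.0356 = -0.0115
F = 19707.8 · e^(-0.0115 × 6/12) = 19707.8 × 0.99426650 = 19594.8053
Value of long forward = (F − K)·e^(−rT) = (19594.8053 − 20911.3) · e^(−0.0241·6/12)
= -1316.4947 × 0.98802231 = -1300.73

-1300.73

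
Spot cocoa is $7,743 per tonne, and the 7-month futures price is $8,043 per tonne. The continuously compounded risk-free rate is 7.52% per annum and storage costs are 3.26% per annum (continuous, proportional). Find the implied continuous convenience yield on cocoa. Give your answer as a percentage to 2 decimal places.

4.26%

F = S·e^((r+u−y)T) ⇒ (r+u−y) = ln(F/S)/T
ln(8043/7743) = 0.038013; /T ⇒ 0.065165
y = r + u − ln(F/S)/T = 0.0752 + 0.0326 − 0.065165 = 0.042635
y = 4.26%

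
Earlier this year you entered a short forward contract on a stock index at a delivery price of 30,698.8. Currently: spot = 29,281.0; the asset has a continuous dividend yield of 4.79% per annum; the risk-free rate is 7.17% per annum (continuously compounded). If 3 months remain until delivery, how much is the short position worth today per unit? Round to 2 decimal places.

1220.98

Current fair forward for the remaining 3 months: F = S·e^((r − q)·T), (r − q) = 0.0717 − 0.0479 = 0.0238
F = 29281.0 · e^(0.0238 × 3/12) = 29281.0 × 1.00596774 = 29455.7414
Value of long forward = (F − K)·e^(−rT) = (29455.7414 − 30698.8) · e^(−0.0717·3/12)
= -1243.0586 × 0.98223470 = -1220.98
Short position value = −(long value) = 1220.98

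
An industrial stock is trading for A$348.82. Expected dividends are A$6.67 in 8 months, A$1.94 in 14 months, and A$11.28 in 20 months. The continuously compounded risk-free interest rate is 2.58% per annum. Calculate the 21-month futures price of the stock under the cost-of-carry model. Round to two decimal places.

A$344.80

PV(dividends) I = 6.67·e^(−0.0258·8/12) + 1.94·e^(−0.0258·14/12) + 11.28·e^(−0.0258·20/12)
I = 6.5563 + 1.8825 + 10.8052 = 19.2440
F = (S − I)·e^(rT) = (348.82 − 19.2440) · e^(0.0258·21/12)
= 329.5760 · e^0.045150 = 329.5760 × 1.046185 = A$344.80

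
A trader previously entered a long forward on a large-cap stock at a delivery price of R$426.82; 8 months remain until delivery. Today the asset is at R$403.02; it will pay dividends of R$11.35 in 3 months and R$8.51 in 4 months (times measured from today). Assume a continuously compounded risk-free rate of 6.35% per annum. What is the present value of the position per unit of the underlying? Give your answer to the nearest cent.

-R$25.61

PV(remaining dividends) I = 11.35·e^(−0.0635·3/12) + 8.51·e^(−0.0635·4/12) = 19.5030
Current forward F = (S − I)·e^(rT) = (403.02 − 19.5030)·e^(0.0635·8/12) = 383.5170 × 1.043242 = 400.1010
Value (long) = (F − K)·e^(−rT) = (400.1010 − 426.82) × 0.958550 = -25.6115
Value = -R$25.61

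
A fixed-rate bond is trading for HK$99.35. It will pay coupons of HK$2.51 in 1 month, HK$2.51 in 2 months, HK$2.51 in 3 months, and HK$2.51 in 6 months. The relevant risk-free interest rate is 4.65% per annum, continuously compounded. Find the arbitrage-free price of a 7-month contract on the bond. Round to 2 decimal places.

HK$91.88

PV(coupons) I = 2.51·e^(−0.0465·1/12) + 2.51·e^(−0.0465·2/12) + 2.51·e^(−0.0465·3/12) + 2.51·e^(−0.0465·6/12)
I = 2.5003 + 2.4906 + 2.4810 + 2.4523 = 9.9242
F = (S − I)·e^(rT) = (99.35 − 9.9242) · e^(0.0465·7/12)
= 89.4258 · e^0.027125 = 89.4258 × 1.027496 = HK$91.88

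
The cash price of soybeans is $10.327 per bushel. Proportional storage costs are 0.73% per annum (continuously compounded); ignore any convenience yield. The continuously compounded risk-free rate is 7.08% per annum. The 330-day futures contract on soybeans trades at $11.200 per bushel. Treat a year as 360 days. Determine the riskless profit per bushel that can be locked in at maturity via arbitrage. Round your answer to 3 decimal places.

$0.107 per bushel

Fair futures: F* = S·e^(carry·T), with carry = (r + u) = 0.0708 + 0.0073 = 0.0781
F* = 10.327 · e^(0.0781 × 330/360) = 10.327 · e^0.071592 = 10.327 × 1.074217 = $11.0934
Market $11.200 > fair $11.0934: forward overpriced → cash-and-carry (buy spot, short the forward).
At maturity, profit = |F_mkt − F*| = |11.200 − 11.0934| = $0.107 per bushel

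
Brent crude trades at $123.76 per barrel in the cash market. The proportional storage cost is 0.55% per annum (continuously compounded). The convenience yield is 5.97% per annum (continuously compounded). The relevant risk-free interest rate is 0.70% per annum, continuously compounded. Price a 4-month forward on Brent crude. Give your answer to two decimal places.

Net carry = r + u − y = 0.0070 + 0.0055 − 0.0597 = -0.0472
F = S·e^((r+u−y)T) = 123.76 · e^(-0.0472 × 4/12) = 123.76 · e^-0.015733
= 123.76 × 0.984390 = $121.83 per barrel

$121.83 per barrel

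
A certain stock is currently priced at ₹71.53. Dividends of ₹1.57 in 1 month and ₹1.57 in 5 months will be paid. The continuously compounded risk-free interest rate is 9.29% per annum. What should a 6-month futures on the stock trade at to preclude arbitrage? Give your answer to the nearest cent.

₹71.72

PV(dividends) I = 1.57·e^(−0.0929·1/12) + 1.57·e^(−0.0929·5/12)
I = 1.5579 + 1.5104 = 3.0683
F = (S − I)·e^(rT) = (71.53 − 3.0683) · e^(0.0929·6/12)
= 68.4617 · e^0.046450 = 68.4617 × 1.047546 = ₹71.72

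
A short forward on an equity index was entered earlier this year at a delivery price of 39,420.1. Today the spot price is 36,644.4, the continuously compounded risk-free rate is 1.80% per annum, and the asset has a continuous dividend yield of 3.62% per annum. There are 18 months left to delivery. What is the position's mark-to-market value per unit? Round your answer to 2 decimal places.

Current fair forward for the remaining 18 months: F = S·e^((r − q)·T), (r − q) = 0.0180 − 0.0362 = -0.0182
F = 36644.4 · e^(-0.0182 × 18/12) = 36644.4 × 0.97306928 = 35657.5399
Value of long forward = (F − K)·e^(−rT) = (35657.5399 − 39420.1) · e^(−0.0180·18/12)
= -3762.5601 × 0.97336124 = -3662.33
Short position value = −(long value) = 3662.33

3662.33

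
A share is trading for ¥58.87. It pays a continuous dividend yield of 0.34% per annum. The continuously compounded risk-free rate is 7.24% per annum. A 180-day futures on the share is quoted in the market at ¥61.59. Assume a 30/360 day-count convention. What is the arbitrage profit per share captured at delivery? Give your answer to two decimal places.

Fair futures: F* = S·e^(carry·T), with carry = (r − q) = 0.0724 − 0.0034 = 0.0690
F* = 58.87 · e^(0.0690 × 180/360) = 58.87 · e^0.034500 = 58.87 × 1.035102 = ¥60.9365
Market ¥61.59 > fair ¥60.9365: forward overpriced → cash-and-carry (buy spot, short the forward).
At maturity, profit = |F_mkt − F*| = |61.59 − 60.9365| = ¥0.65 per share

¥0.65 per share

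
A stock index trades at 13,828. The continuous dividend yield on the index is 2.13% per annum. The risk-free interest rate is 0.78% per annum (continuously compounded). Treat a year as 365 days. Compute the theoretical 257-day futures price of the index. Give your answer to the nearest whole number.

13,697

F = S·e^((r − q)T) = 13828 · e^((0.0078 − 0.0213) × 257/365)
= 13828 · e^-0.009505 = 13828 × 0.990540
F = 13,697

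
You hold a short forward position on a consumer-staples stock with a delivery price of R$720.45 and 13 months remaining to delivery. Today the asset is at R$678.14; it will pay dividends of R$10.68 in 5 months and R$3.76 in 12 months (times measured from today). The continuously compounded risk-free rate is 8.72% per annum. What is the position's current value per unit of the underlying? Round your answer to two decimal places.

-R$8.89

PV(remaining dividends) I = 10.68·e^(−0.0872·5/12) + 3.76·e^(−0.0872·12/12) = 13.7449
Current forward F = (S − I)·e^(rT) = (678.14 − 13.7449)·e^(0.0872·13/12) = 664.3951 × 1.099073 = 730.2187
Value (long) = (F − K)·e^(−rT) = (730.2187 − 720.45) × 0.909858 = 8.8881
Short position value = −(long value) = -R$8.89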